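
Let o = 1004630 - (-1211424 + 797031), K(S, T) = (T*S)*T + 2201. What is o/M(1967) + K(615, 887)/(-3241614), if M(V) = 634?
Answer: 2146577163449/1027591638 ≈ 2088.9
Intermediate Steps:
K(S, T) = 2201 + S*T² (K(S, T) = (S*T)*T + 2201 = S*T² + 2201 = 2201 + S*T²)
o = 1419023 (o = 1004630 - 1*(-414393) = 1004630 + 414393 = 1419023)
o/M(1967) + K(615, 887)/(-3241614) = 1419023/634 + (2201 + 615*887²)/(-3241614) = 1419023*(1/634) + (2201 + 615*786769)*(-1/3241614) = 1419023/634 + (2201 + 483862935)*(-1/3241614) = 1419023/634 + 483865136*(-1/3241614) = 1419023/634 - 241932568/1620807 = 2146577163449/1027591638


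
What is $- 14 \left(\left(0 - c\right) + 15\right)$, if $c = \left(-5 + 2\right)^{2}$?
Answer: $-84$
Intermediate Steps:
$c = 9$ ($c = \left(-3\right)^{2} = 9$)
$- 14 \left(\left(0 - c\right) + 15\right) = - 14 \left(\left(0 - 9\right) + 15\right) = - 14 \left(-9 + 15\right) = \left(-14\right) 6 = -84$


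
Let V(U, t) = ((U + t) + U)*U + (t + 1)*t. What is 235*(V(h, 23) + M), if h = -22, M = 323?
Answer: 314195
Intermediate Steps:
V(U, t) = U*(t + 2*U) + t*(1 + t) (V(U, t) = (t + 2*U)*U + (1 + t)*t = U*(t + 2*U) + t*(1 + t))
235*(V(h, 23) + M) = 235*((23 + 23**2 + 2*(-22)**2 - 22*23) + 323) = 235*((23 + 529 + 2*484 - 506) + 323) = 235*((23 + 529 + 968 - 506) + 323) = 235*(1014 + 323) = 235*1337 = 314195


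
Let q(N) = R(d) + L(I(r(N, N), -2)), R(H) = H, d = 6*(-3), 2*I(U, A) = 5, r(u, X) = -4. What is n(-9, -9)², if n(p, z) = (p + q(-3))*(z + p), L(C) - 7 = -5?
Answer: 202500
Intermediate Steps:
I(U, A) = 5/2 (I(U, A) = (½)*5 = 5/2)
d = -18
L(C) = 2 (L(C) = 7 - 5 = 2)
q(N) = -16 (q(N) = -18 + 2 = -16)
n(p, z) = (-16 + p)*(p + z) (n(p, z) = (p - 16)*(z + p) = (-16 + p)*(p + z))
n(-9, -9)² = ((-9)² - 16*(-9) - 16*(-9) - 9*(-9))² = (81 + 144 + 144 + 81)² = 450² = 202500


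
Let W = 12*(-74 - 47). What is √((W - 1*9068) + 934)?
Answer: I*√9586 ≈ 97.908*I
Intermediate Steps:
W = -1452 (W = 12*(-121) = -1452)
√((W - 1*9068) + 934) = √((-1452 - 1*9068) + 934) = √((-1452 - 9068) + 934) = √(-10520 + 934) = √(-9586) = I*√9586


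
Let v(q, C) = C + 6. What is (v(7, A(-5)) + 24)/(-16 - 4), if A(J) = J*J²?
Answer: 19/4 ≈ 4.7500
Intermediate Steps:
A(J) = J³
v(q, C) = 6 + C
(v(7, A(-5)) + 24)/(-16 - 4) = ((6 + (-5)³) + 24)/(-16 - 4) = ((6 - 125) + 24)/(-20) = -(-119 + 24)/20 = -1/20*(-95) = 19/4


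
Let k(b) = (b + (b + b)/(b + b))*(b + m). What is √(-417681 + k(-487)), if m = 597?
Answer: 3*I*√52349 ≈ 686.4*I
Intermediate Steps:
k(b) = (1 + b)*(597 + b) (k(b) = (b + (b + b)/(b + b))*(b + 597) = (b + (2*b)/((2*b)))*(597 + b) = (b + (2*b)*(1/(2*b)))*(597 + b) = (b + 1)*(597 + b) = (1 + b)*(597 + b))
√(-417681 + k(-487)) = √(-417681 + (597 + (-487)² + 598*(-487))) = √(-417681 + (597 + 237169 - 291226)) = √(-417681 - 53460) = √(-471141) = 3*I*√52349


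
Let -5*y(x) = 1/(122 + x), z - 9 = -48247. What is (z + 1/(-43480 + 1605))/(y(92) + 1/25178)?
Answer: 2720940999320773/50476125 ≈ 5.3906e+7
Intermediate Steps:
z = -48238 (z = 9 - 48247 = -48238)
y(x) = -1/(5*(122 + x))
(z + 1/(-43480 + 1605))/(y(92) + 1/25178) = (-48238 + 1/(-43480 + 1605))/(-1/(610 + 5*92) + 1/25178) = (-48238 + 1/(-41875))/(-1/(610 + 460) + 1/25178) = (-48238 - 1/41875)/(-1/1070 + 1/25178) = -2019966251/(41875*(-1*1/1070 + 1/25178)) = -2019966251/(41875*(-1/1070 + 1/25178)) = -2019966251/(41875*(-6027/6735115)) = -2019966251/41875*(-6735115/6027) = 2720940999320773/50476125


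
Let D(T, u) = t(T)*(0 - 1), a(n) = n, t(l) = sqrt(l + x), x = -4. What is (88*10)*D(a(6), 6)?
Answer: -880*sqrt(2) ≈ -1244.5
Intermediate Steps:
t(l) = sqrt(-4 + l) (t(l) = sqrt(l - 4) = sqrt(-4 + l))
D(T, u) = -sqrt(-4 + T) (D(T, u) = sqrt(-4 + T)*(0 - 1) = sqrt(-4 + T)*(-1) = -sqrt(-4 + T))
(88*10)*D(a(6), 6) = (88*10)*(-sqrt(-4 + 6)) = 880*(-sqrt(2)) = -880*sqrt(2)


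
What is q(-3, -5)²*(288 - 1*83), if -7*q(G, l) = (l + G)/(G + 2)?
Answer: 13120/49 ≈ 267.75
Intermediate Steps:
q(G, l) = -(G + l)/(7*(2 + G)) (q(G, l) = -(l + G)/(7*(G + 2)) = -(G + l)/(7*(2 + G)))
q(-3, -5)²*(288 - 1*83) = ((-1*(-3) - 1*(-5))/(7*(2 - 3)))²*(288 - 1*83) = ((⅐)*(3 + 5)/(-1))²*(288 - 83) = ((⅐)*(-1)*8)²*205 = (-8/7)²*205 = (64/49)*205 = 13120/49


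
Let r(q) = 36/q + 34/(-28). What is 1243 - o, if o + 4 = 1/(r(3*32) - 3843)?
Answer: 268423041/215255 ≈ 1247.0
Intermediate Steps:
r(q) = -17/14 + 36/q (r(q) = 36/q + 34*(-1/28) = 36/q - 17/14 = -17/14 + 36/q)
o = -861076/215255 (o = -4 + 1/((-17/14 + 36/((3*32))) - 3843) = -4 + 1/((-17/14 + 36/96) - 3843) = -4 + 1/((-17/14 + 36*(1/96)) - 3843) = -4 + 1/((-17/14 + 3/8) - 3843) = -4 + 1/(-47/56 - 3843) = -4 + 1/(-215255/56) = -4 - 56/215255 = -861076/215255 ≈ -4.0003)
1243 - o = 1243 - 1*(-861076/215255) = 1243 + 861076/215255 = 268423041/215255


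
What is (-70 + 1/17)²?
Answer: 1413721/289 ≈ 4891.8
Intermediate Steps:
(-70 + 1/17)² = (-1189/17)² = 1413721/289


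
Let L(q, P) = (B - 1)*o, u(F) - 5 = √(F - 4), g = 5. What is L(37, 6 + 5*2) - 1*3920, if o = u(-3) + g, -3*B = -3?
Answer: -3920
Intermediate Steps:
B = 1 (B = -⅓*(-3) = 1)
u(F) = 5 + √(-4 + F) (u(F) = 5 + √(F - 4) = 5 + √(-4 + F))
o = 10 + I*√7 (o = (5 + √(-4 - 3)) + 5 = (5 + √(-7)) + 5 = (5 + I*√7) + 5 = 10 + I*√7 ≈ 10.0 + 2.6458*I)
L(q, P) = 0 (L(q, P) = (1 - 1)*(10 + I*√7) = 0*(10 + I*√7) = 0)
L(37, 6 + 5*2) - 1*3920 = 0 - 1*3920 = 0 - 3920 = -3920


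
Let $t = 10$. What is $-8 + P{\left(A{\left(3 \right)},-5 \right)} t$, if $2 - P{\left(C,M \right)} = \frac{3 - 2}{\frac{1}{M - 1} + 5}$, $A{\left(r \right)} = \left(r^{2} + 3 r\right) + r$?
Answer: $\frac{288}{29} \approx 9.931$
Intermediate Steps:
$A{\left(r \right)} = r^{2} + 4 r$
$P{\left(C,M \right)} = 2 - \frac{1}{5 + \frac{1}{-1 + M}}$ ($P{\left(C,M \right)} = 2 - \frac{3 - 2}{\frac{1}{M - 1} + 5} = 2 - 1 \frac{1}{\frac{1}{-1 + M} + 5} = 2 - 1 \frac{1}{5 + \frac{1}{-1 + M}} = 2 - \frac{1}{5 + \frac{1}{-1 + M}}$)
$-8 + P{\left(A{\left(3 \right)},-5 \right)} t = -8 + \frac{-7 + 9 \left(-5\right)}{-4 + 5 \left(-5\right)} 10 = -8 + \frac{-7 - 45}{-4 - 25} \cdot 10 = -8 + \frac{1}{-29} \left(-52\right) 10 = -8 + \left(- \frac{1}{29}\right) \left(-52\right) 10 = -8 + \frac{52}{29} \cdot 10 = -8 + \frac{520}{29} = \frac{288}{29}$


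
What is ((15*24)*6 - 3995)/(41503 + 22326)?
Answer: -1835/63829 ≈ -0.028749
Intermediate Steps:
((15*24)*6 - 3995)/(41503 + 22326) = (360*6 - 3995)/63829 = (2160 - 3995)*(1/63829) = -1835*1/63829 = -1835/63829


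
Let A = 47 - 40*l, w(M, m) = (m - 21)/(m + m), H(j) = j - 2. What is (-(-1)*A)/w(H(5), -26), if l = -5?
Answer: 12844/47 ≈ 273.28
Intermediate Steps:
H(j) = -2 + j
w(M, m) = (-21 + m)/(2*m) (w(M, m) = (-21 + m)/((2*m)) = (-21 + m)*(1/(2*m)) = (-21 + m)/(2*m))
A = 247 (A = 47 - 40*(-5) = 47 + 200 = 247)
(-(-1)*A)/w(H(5), -26) = (-(-1)*247)/(((½)*(-21 - 26)/(-26))) = (-1*(-247))/(((½)*(-1/26)*(-47))) = 247/(47/52) = 247*(52/47) = 12844/47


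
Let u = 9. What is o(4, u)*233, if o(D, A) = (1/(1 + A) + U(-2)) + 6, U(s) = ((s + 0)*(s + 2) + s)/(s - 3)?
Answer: 3029/2 ≈ 1514.5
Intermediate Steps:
U(s) = (s + s*(2 + s))/(-3 + s) (U(s) = (s*(2 + s) + s)/(-3 + s) = (s + s*(2 + s))/(-3 + s))
o(D, A) = 32/5 + 1/(1 + A) (o(D, A) = (1/(1 + A) - 2*(3 - 2)/(-3 - 2)) + 6 = (1/(1 + A) - 2*1/(-5)) + 6 = (1/(1 + A) - 2*(-⅕)*1) + 6 = (1/(1 + A) + ⅖) + 6 = (⅖ + 1/(1 + A)) + 6 = 32/5 + 1/(1 + A))
o(4, u)*233 = ((37 + 32*9)/(5*(1 + 9)))*233 = ((⅕)*(37 + 288)/10)*233 = ((⅕)*(⅒)*325)*233 = (13/2)*233 = 3029/2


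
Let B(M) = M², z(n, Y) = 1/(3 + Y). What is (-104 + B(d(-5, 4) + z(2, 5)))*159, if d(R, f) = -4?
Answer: -905505/64 ≈ -14149.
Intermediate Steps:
(-104 + B(d(-5, 4) + z(2, 5)))*159 = (-104 + (-4 + 1/(3 + 5))²)*159 = (-104 + (-4 + 1/8)²)*159 = (-104 + (-4 + ⅛)²)*159 = (-104 + (-31/8)²)*159 = (-104 + 961/64)*159 = -5695/64*159 = -905505/64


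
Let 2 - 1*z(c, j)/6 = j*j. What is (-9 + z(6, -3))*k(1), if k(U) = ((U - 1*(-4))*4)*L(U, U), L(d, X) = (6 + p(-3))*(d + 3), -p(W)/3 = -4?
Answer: -73440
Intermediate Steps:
z(c, j) = 12 - 6*j**2 (z(c, j) = 12 - 6*j*j = 12 - 6*j**2)
p(W) = 12 (p(W) = -3*(-4) = 12)
L(d, X) = 54 + 18*d (L(d, X) = (6 + 12)*(d + 3) = 18*(3 + d) = 54 + 18*d)
k(U) = (16 + 4*U)*(54 + 18*U) (k(U) = ((U - 1*(-4))*4)*(54 + 18*U) = ((U + 4)*4)*(54 + 18*U) = ((4 + U)*4)*(54 + 18*U) = (16 + 4*U)*(54 + 18*U))
(-9 + z(6, -3))*k(1) = (-9 + (12 - 6*(-3)**2))*(72*(3 + 1)*(4 + 1)) = (-9 + (12 - 6*9))*(72*4*5) = (-9 + (12 - 54))*1440 = (-9 - 42)*1440 = -51*1440 = -73440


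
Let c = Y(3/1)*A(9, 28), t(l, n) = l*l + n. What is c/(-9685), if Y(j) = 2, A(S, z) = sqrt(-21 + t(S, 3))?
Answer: -6*sqrt(7)/9685 ≈ -0.0016391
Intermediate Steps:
t(l, n) = n + l**2 (t(l, n) = l**2 + n = n + l**2)
A(S, z) = sqrt(-18 + S**2) (A(S, z) = sqrt(-21 + (3 + S**2)) = sqrt(-18 + S**2))
c = 6*sqrt(7) (c = 2*sqrt(-18 + 9**2) = 2*sqrt(-18 + 81) = 2*sqrt(63) = 2*(3*sqrt(7)) = 6*sqrt(7) ≈ 15.875)
c/(-9685) = (6*sqrt(7))/(-9685) = (6*sqrt(7))*(-1/9685) = -6*sqrt(7)/9685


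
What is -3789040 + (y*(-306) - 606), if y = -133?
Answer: -3748948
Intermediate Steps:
-3789040 + (y*(-306) - 606) = -3789040 + (-133*(-306) - 606) = -3789040 + (40698 - 606) = -3789040 + 40092 = -3748948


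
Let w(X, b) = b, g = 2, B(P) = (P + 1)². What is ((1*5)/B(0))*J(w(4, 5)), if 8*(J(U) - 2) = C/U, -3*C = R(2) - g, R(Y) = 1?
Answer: 241/24 ≈ 10.042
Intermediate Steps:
B(P) = (1 + P)²
C = ⅓ (C = -(1 - 1*2)/3 = -(1 - 2)/3 = -⅓*(-1) = ⅓ ≈ 0.33333)
J(U) = 2 + 1/(24*U) (J(U) = 2 + (1/(3*U))/8 = 2 + 1/(24*U))
((1*5)/B(0))*J(w(4, 5)) = ((1*5)/((1 + 0)²))*(2 + (1/24)/5) = (5/(1²))*(2 + (1/24)*(⅕)) = (5/1)*(2 + 1/120) = (5*1)*(241/120) = 5*(241/120) = 241/24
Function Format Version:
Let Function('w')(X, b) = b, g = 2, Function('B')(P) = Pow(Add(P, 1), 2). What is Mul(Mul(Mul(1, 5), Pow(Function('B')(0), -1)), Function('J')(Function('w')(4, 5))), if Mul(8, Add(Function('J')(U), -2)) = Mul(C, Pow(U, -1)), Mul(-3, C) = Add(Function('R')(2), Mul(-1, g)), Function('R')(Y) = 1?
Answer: Rational(241, 24) ≈ 10.042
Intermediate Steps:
Function('B')(P) = Pow(Add(1, P), 2)
C = Rational(1, 3) (C = Mul(Rational(-1, 3), Add(1, Mul(-1, 2))) = Mul(Rational(-1, 3), Add(1, -2)) = Mul(Rational(-1, 3), -1) = Rational(1, 3) ≈ 0.33333)
Function('J')(U) = Add(2, Mul(Rational(1, 24), Pow(U, -1))) (Function('J')(U) = Add(2, Mul(Rational(1, 8), Mul(Rational(1, 3), Pow(U, -1)))) = Add(2, Mul(Rational(1, 24), Pow(U, -1))))
Mul(Mul(Mul(1, 5), Pow(Function('B')(0), -1)), Function('J')(Function('w')(4, 5))) = Mul(Mul(Mul(1, 5), Pow(Pow(Add(1, 0), 2), -1)), Add(2, Mul(Rational(1, 24), Pow(5, -1)))) = Mul(Mul(5, Pow(Pow(1, 2), -1)), Add(2, Mul(Rational(1, 24), Rational(1, 5)))) = Mul(Mul(5, Pow(1, -1)), Add(2, Rational(1, 120))) = Mul(Mul(5, 1), Rational(241, 120)) = Mul(5, Rational(241, 120)) = Rational(241, 24)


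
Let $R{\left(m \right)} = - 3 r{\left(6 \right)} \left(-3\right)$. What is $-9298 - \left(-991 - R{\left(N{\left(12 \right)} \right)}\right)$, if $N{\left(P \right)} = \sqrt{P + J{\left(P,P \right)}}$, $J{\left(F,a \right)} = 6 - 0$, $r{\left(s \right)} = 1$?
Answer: $-8298$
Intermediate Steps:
$J{\left(F,a \right)} = 6$ ($J{\left(F,a \right)} = 6 + 0 = 6$)
$N{\left(P \right)} = \sqrt{6 + P}$ ($N{\left(P \right)} = \sqrt{P + 6} = \sqrt{6 + P}$)
$R{\left(m \right)} = 9$ ($R{\left(m \right)} = \left(-3\right) 1 \left(-3\right) = \left(-3\right) \left(-3\right) = 9$)
$-9298 - \left(-991 - R{\left(N{\left(12 \right)} \right)}\right) = -9298 + \left(\left(1793 + 9\right) - 802\right) = -9298 + \left(1802 - 802\right) = -9298 + 1000 = -8298$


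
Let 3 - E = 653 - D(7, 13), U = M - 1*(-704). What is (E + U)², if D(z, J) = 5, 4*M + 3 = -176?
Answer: 3249/16 ≈ 203.06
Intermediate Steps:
M = -179/4 (M = -¾ + (¼)*(-176) = -¾ - 44 = -179/4 ≈ -44.750)
U = 2637/4 (U = -179/4 - 1*(-704) = -179/4 + 704 = 2637/4 ≈ 659.25)
E = -645 (E = 3 - (653 - 1*5) = 3 - (653 - 5) = 3 - 1*648 = 3 - 648 = -645)
(E + U)² = (-645 + 2637/4)² = (57/4)² = 3249/16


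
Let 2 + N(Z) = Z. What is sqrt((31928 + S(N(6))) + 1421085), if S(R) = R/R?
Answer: 3*sqrt(161446) ≈ 1205.4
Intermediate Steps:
N(Z) = -2 + Z
S(R) = 1
sqrt((31928 + S(N(6))) + 1421085) = sqrt((31928 + 1) + 1421085) = sqrt(31929 + 1421085) = sqrt(1453014) = 3*sqrt(161446)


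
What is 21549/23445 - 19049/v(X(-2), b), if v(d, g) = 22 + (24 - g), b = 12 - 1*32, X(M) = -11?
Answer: -49464619/171930 ≈ -287.70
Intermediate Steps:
b = -20 (b = 12 - 32 = -20)
v(d, g) = 46 - g
21549/23445 - 19049/v(X(-2), b) = 21549/23445 - 19049/(46 - 1*(-20)) = 21549*(1/23445) - 19049/(46 + 20) = 7183/7815 - 19049/66 = -49464619/171930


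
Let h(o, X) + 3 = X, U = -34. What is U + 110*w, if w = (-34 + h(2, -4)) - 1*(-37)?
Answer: -474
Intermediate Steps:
h(o, X) = -3 + X
w = -4 (w = (-34 + (-3 - 4)) - 1*(-37) = (-34 - 7) + 37 = -41 + 37 = -4)
U + 110*w = -34 + 110*(-4) = -34 - 440 = -474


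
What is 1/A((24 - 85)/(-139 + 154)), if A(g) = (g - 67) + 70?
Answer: -15/16 ≈ -0.93750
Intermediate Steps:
A(g) = 3 + g (A(g) = (-67 + g) + 70 = 3 + g)
1/A((24 - 85)/(-139 + 154)) = 1/(3 + (24 - 85)/(-139 + 154)) = 1/(3 - 61/15) = 1/(-16/15) = -15/16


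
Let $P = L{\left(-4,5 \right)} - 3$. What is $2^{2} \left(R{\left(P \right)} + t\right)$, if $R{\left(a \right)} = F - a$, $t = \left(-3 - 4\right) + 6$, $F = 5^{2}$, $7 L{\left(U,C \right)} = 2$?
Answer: $\frac{748}{7} \approx 106.86$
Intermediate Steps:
$L{\left(U,C \right)} = \frac{2}{7}$ ($L{\left(U,C \right)} = \frac{1}{7} \cdot 2 = \frac{2}{7}$)
$P = - \frac{19}{7}$ ($P = \frac{2}{7} - 3 = - \frac{19}{7} \approx -2.7143$)
$F = 25$
$t = -1$ ($t = -7 + 6 = -1$)
$R{\left(a \right)} = 25 - a$
$2^{2} \left(R{\left(P \right)} + t\right) = 2^{2} \left(\left(25 - - \frac{19}{7}\right) - 1\right) = 4 \left(\left(25 + \frac{19}{7}\right) - 1\right) = 4 \left(\frac{194}{7} - 1\right) = 4 \cdot \frac{187}{7} = \frac{748}{7}$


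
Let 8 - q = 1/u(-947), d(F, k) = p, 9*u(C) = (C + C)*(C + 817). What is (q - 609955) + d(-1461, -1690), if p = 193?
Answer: -150133629889/246220 ≈ -6.0975e+5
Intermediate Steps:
u(C) = 2*C*(817 + C)/9 (u(C) = ((C + C)*(C + 817))/9 = ((2*C)*(817 + C))/9 = (2*C*(817 + C))/9 = 2*C*(817 + C)/9)
d(F, k) = 193
q = 1969751/246220 (q = 8 - 1/((2/9)*(-947)*(817 - 947)) = 8 - 1/((2/9)*(-947)*(-130)) = 8 - 1/246220/9 = 8 - 1*9/246220 = 8 - 9/246220 = 1969751/246220 ≈ 8.0000)
(q - 609955) + d(-1461, -1690) = (1969751/246220 - 609955) + 193 = -150181150349/246220 + 193 = -150133629889/246220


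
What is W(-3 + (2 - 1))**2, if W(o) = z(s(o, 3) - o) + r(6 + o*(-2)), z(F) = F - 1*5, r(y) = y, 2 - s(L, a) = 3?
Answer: 36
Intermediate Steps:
s(L, a) = -1 (s(L, a) = 2 - 1*3 = 2 - 3 = -1)
z(F) = -5 + F (z(F) = F - 5 = -5 + F)
W(o) = -3*o (W(o) = (-5 + (-1 - o)) + (6 + o*(-2)) = (-6 - o) + (6 - 2*o) = -3*o)
W(-3 + (2 - 1))**2 = (-3*(-3 + (2 - 1)))**2 = (-3*(-3 + 1))**2 = (-3*(-2))**2 = 6**2 = 36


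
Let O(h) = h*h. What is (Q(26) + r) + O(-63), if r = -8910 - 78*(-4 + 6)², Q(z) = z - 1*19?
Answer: -5246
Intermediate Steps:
O(h) = h²
Q(z) = -19 + z (Q(z) = z - 19 = -19 + z)
r = -9222 (r = -8910 - 78*2² = -8910 - 78*4 = -8910 - 312 = -9222)
(Q(26) + r) + O(-63) = ((-19 + 26) - 9222) + (-63)² = (7 - 9222) + 3969 = -9215 + 3969 = -5246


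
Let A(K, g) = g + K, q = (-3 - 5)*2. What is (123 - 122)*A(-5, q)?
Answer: -21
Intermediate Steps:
q = -16 (q = -8*2 = -16)
A(K, g) = K + g
(123 - 122)*A(-5, q) = (123 - 122)*(-5 - 16) = 1*(-21) = -21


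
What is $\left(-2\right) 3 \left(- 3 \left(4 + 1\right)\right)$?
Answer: $90$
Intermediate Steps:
$\left(-2\right) 3 \left(- 3 \left(4 + 1\right)\right) = - 6 \left(\left(-3\right) 5\right) = \left(-6\right) \left(-15\right) = 90$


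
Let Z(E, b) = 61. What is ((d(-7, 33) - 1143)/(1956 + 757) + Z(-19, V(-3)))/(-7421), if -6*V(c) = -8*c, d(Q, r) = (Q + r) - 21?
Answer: -164355/20133173 ≈ -0.0081634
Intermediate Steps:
d(Q, r) = -21 + Q + r
V(c) = 4*c/3 (V(c) = -(-4)*c/3 = 4*c/3)
((d(-7, 33) - 1143)/(1956 + 757) + Z(-19, V(-3)))/(-7421) = (((-21 - 7 + 33) - 1143)/(1956 + 757) + 61)/(-7421) = ((5 - 1143)/2713 + 61)*(-1/7421) = (-1138*1/2713 + 61)*(-1/7421) = (-1138/2713 + 61)*(-1/7421) = (164355/2713)*(-1/7421) = -164355/20133173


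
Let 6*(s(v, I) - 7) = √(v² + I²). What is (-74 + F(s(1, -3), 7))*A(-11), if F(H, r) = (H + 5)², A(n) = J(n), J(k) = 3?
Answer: 1265/6 + 12*√10 ≈ 248.78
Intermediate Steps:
s(v, I) = 7 + √(I² + v²)/6 (s(v, I) = 7 + √(v² + I²)/6 = 7 + √(I² + v²)/6)
A(n) = 3
F(H, r) = (5 + H)²
(-74 + F(s(1, -3), 7))*A(-11) = (-74 + (5 + (7 + √((-3)² + 1²)/6))²)*3 = (-74 + (5 + (7 + √(9 + 1)/6))²)*3 = (-74 + (5 + (7 + √10/6))²)*3 = (-74 + (12 + √10/6)²)*3 = -222 + 3*(12 + √10/6)²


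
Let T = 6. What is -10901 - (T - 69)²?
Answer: -14870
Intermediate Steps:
-10901 - (T - 69)² = -10901 - (6 - 69)² = -10901 - 1*(-63)² = -10901 - 1*3969 = -10901 - 3969 = -14870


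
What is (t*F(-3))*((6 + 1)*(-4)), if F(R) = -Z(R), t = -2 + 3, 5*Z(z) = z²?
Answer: 252/5 ≈ 50.400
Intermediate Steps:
Z(z) = z²/5
t = 1
F(R) = -R²/5
(t*F(-3))*((6 + 1)*(-4)) = (1*(-⅕*(-3)²))*((6 + 1)*(-4)) = (1*(-⅕*9))*(7*(-4)) = (1*(-9/5))*(-28) = -9/5*(-28) = 252/5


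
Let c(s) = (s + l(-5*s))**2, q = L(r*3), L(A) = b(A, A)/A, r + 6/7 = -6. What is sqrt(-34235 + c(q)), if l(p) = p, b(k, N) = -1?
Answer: I*sqrt(44368511)/36 ≈ 185.03*I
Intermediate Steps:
r = -48/7 (r = -6/7 - 6 = -48/7 ≈ -6.8571)
L(A) = -1/A
q = 7/144 (q = -1/((-48/7*3)) = -1/(-144/7) = -1*(-7/144) = 7/144 ≈ 0.048611)
c(s) = 16*s**2 (c(s) = (s - 5*s)**2 = (-4*s)**2 = 16*s**2)
sqrt(-34235 + c(q)) = sqrt(-34235 + 16*(7/144)**2) = sqrt(-34235 + 16*(49/20736)) = sqrt(-34235 + 49/1296) = sqrt(-44368511/1296) = I*sqrt(44368511)/36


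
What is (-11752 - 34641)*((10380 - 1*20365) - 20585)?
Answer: 1418234010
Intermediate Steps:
(-11752 - 34641)*((10380 - 1*20365) - 20585) = -46393*((10380 - 20365) - 20585) = -46393*(-9985 - 20585) = -46393*(-30570) = 1418234010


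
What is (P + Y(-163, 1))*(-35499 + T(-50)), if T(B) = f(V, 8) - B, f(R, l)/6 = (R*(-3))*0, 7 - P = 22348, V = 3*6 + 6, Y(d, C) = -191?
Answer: 798736868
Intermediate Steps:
V = 24 (V = 18 + 6 = 24)
P = -22341 (P = 7 - 1*22348 = 7 - 22348 = -22341)
f(R, l) = 0 (f(R, l) = 6*((R*(-3))*0) = 6*(-3*R*0) = 6*0 = 0)
T(B) = -B (T(B) = 0 - B = -B)
(P + Y(-163, 1))*(-35499 + T(-50)) = (-22341 - 191)*(-35499 - 1*(-50)) = -22532*(-35499 + 50) = -22532*(-35449) = 798736868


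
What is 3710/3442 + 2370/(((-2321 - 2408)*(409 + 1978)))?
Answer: 20935389395/19426859683 ≈ 1.0777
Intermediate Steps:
3710/3442 + 2370/(((-2321 - 2408)*(409 + 1978))) = 3710*(1/3442) + 2370/((-4729*2387)) = 1855/1721 + 2370/(-11288123) = 1855/1721 + 2370*(-1/11288123) = 1855/1721 - 2370/11288123 = 20935389395/19426859683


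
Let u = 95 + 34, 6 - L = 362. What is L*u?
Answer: -45924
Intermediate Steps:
L = -356 (L = 6 - 1*362 = 6 - 362 = -356)
u = 129
L*u = -356*129 = -45924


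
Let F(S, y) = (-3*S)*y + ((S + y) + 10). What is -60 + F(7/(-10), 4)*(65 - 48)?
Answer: 3089/10 ≈ 308.90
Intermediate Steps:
F(S, y) = 10 + S + y - 3*S*y (F(S, y) = -3*S*y + (10 + S + y) = 10 + S + y - 3*S*y)
-60 + F(7/(-10), 4)*(65 - 48) = -60 + (10 + 7/(-10) + 4 - 3*7/(-10)*4)*(65 - 48) = -60 + (10 + 7*(-⅒) + 4 - 3*7*(-⅒)*4)*17 = -60 + (10 - 7/10 + 4 - 3*(-7/10)*4)*17 = -60 + (10 - 7/10 + 4 + 42/5)*17 = -60 + (217/10)*17 = -60 + 3689/10 = 3089/10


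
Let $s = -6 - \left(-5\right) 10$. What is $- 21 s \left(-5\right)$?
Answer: $4620$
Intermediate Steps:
$s = 44$ ($s = -6 - -50 = -6 + 50 = 44$)
$- 21 s \left(-5\right) = \left(-21\right) 44 \left(-5\right) = \left(-924\right) \left(-5\right) = 4620$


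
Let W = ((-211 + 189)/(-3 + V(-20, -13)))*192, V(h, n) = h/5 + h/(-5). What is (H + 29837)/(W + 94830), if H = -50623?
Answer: -10393/48119 ≈ -0.21599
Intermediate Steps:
V(h, n) = 0 (V(h, n) = h*(1/5) + h*(-1/5) = h/5 - h/5 = 0)
W = 1408 (W = ((-211 + 189)/(-3 + 0))*192 = -22/(-3)*192 = -22*(-1/3)*192 = (22/3)*192 = 1408)
(H + 29837)/(W + 94830) = (-50623 + 29837)/(1408 + 94830) = -20786/96238 = -20786*1/96238 = -10393/48119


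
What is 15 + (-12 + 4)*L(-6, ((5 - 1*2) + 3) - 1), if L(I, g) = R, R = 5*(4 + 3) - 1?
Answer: -257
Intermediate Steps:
R = 34 (R = 5*7 - 1 = 35 - 1 = 34)
L(I, g) = 34
15 + (-12 + 4)*L(-6, ((5 - 1*2) + 3) - 1) = 15 + (-12 + 4)*34 = 15 - 8*34 = 15 - 272 = -257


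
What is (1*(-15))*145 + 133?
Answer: -2042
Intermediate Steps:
(1*(-15))*145 + 133 = -15*145 + 133 = -2175 + 133 = -2042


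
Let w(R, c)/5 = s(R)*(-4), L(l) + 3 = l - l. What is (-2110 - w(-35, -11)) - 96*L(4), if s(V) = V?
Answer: -2522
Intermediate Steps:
L(l) = -3 (L(l) = -3 + (l - l) = -3 + 0 = -3)
w(R, c) = -20*R (w(R, c) = 5*(R*(-4)) = 5*(-4*R) = -20*R)
(-2110 - w(-35, -11)) - 96*L(4) = (-2110 - (-20)*(-35)) - 96*(-3) = (-2110 - 1*700) + 288 = (-2110 - 700) + 288 = -2810 + 288 = -2522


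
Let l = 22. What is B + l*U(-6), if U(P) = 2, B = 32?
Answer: 76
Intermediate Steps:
B + l*U(-6) = 32 + 22*2 = 32 + 44 = 76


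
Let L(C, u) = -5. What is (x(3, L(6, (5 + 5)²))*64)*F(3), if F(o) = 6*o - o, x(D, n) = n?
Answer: -4800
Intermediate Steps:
F(o) = 5*o
(x(3, L(6, (5 + 5)²))*64)*F(3) = (-5*64)*(5*3) = -320*15 = -4800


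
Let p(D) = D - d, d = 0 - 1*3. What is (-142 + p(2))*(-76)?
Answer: 10412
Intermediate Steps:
d = -3 (d = 0 - 3 = -3)
p(D) = 3 + D (p(D) = D - 1*(-3) = D + 3 = 3 + D)
(-142 + p(2))*(-76) = (-142 + (3 + 2))*(-76) = (-142 + 5)*(-76) = -137*(-76) = 10412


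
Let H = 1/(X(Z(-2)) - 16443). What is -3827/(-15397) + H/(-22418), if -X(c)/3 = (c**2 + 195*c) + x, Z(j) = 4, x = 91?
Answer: 18415759469/74091310656 ≈ 0.24855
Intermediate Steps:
X(c) = -273 - 585*c - 3*c**2 (X(c) = -3*((c**2 + 195*c) + 91) = -3*(91 + c**2 + 195*c) = -273 - 585*c - 3*c**2)
H = -1/19104 (H = 1/((-273 - 585*4 - 3*4**2) - 16443) = 1/((-273 - 2340 - 3*16) - 16443) = 1/((-273 - 2340 - 48) - 16443) = 1/(-2661 - 16443) = 1/(-19104) = -1/19104 ≈ -5.2345e-5)
-3827/(-15397) + H/(-22418) = -3827/(-15397) - 1/19104/(-22418) = -3827*(-1/15397) - 1/19104*(-1/22418) = 43/173 + 1/428273472 = 18415759469/74091310656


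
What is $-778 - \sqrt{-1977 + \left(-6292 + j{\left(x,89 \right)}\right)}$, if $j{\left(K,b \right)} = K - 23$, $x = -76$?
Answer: $-778 - 4 i \sqrt{523} \approx -778.0 - 91.477 i$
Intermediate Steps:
$j{\left(K,b \right)} = -23 + K$ ($j{\left(K,b \right)} = K - 23 = -23 + K$)
$-778 - \sqrt{-1977 + \left(-6292 + j{\left(x,89 \right)}\right)} = -778 - \sqrt{-1977 - 6391} = -778 - \sqrt{-8368} = -778 - 4 i \sqrt{523}$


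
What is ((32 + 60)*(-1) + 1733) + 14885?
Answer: 16526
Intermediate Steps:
((32 + 60)*(-1) + 1733) + 14885 = (92*(-1) + 1733) + 14885 = (-92 + 1733) + 14885 = 1641 + 14885 = 16526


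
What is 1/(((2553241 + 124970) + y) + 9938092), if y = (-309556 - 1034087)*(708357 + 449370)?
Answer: -1/1555559163158 ≈ -6.4286e-13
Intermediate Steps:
y = -1555571779461 (y = -1343643*1157727 = -1555571779461)
1/(((2553241 + 124970) + y) + 9938092) = 1/(((2553241 + 124970) - 1555571779461) + 9938092) = 1/((2678211 - 1555571779461) + 9938092) = 1/(-1555569101250 + 9938092) = 1/(-1555559163158) = -1/1555559163158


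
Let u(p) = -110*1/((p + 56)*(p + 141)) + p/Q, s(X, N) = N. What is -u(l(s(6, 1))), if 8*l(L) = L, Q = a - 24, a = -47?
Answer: 4505641/287931128 ≈ 0.015648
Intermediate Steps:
Q = -71 (Q = -47 - 24 = -71)
l(L) = L/8
u(p) = -p/71 - 110/((56 + p)*(141 + p)) (u(p) = -110*1/((p + 56)*(p + 141)) + p/(-71) = -110*1/((56 + p)*(141 + p)) + p*(-1/71) = -110*1/((56 + p)*(141 + p)) - p/71 = -110/((56 + p)*(141 + p)) - p/71 = -p/71 - 110/((56 + p)*(141 + p)))
-u(l(s(6, 1))) = -(-7810 - ((1/8)*1)**3 - 987 - 197*((1/8)*1)**2)/(71*(7896 + ((1/8)*1)**2 + 197*((1/8)*1))) = -(-7810 - (1/8)**3 - 7896*1/8 - 197*(1/8)**2)/(71*(7896 + (1/8)**2 + 197*(1/8))) = -(-7810 - 1*1/512 - 987 - 197*1/64)/(71*(7896 + 1/64 + 197/8)) = -(-7810 - 1/512 - 987 - 197/64)/(71*506921/64) = -64*(-4505641)/(71*506921*512) = -1*(-4505641/287931128) = 4505641/287931128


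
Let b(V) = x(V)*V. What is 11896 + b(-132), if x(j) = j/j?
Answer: 11764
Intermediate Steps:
x(j) = 1
b(V) = V (b(V) = 1*V = V)
11896 + b(-132) = 11896 - 132 = 11764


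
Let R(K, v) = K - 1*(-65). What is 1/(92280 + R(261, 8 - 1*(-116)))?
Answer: 1/92606 ≈ 1.0798e-5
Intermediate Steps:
R(K, v) = 65 + K (R(K, v) = K + 65 = 65 + K)
1/(92280 + R(261, 8 - 1*(-116))) = 1/(92280 + (65 + 261)) = 1/(92280 + 326) = 1/92606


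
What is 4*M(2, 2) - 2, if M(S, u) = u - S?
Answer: -2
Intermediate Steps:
4*M(2, 2) - 2 = 4*(2 - 1*2) - 2 = 4*(2 - 2) - 2 = 4*0 - 2 = 0 - 2 = -2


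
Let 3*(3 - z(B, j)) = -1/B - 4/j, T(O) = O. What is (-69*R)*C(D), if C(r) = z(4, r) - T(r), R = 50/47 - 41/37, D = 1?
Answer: 72611/6956 ≈ 10.439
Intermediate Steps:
R = -77/1739 (R = 50*(1/47) - 41*1/37 = 50/47 - 41/37 = -77/1739 ≈ -0.044278)
z(B, j) = 3 + 1/(3*B) + 4/(3*j) (z(B, j) = 3 - (-1/B - 4/j)/3 = 3 + (1/(3*B) + 4/(3*j)) = 3 + 1/(3*B) + 4/(3*j))
C(r) = 37/12 - r + 4/(3*r) (C(r) = (3 + (⅓)/4 + 4/(3*r)) - r = (3 + (⅓)*(¼) + 4/(3*r)) - r = (3 + 1/12 + 4/(3*r)) - r = (37/12 + 4/(3*r)) - r = 37/12 - r + 4/(3*r))
(-69*R)*C(D) = (-69*(-77/1739))*(37/12 - 1*1 + (4/3)/1) = 5313*(37/12 - 1 + (4/3)*1)/1739 = 5313*(37/12 - 1 + 4/3)/1739 = (5313/1739)*(41/12) = 72611/6956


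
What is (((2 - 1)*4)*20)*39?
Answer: 3120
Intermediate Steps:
(((2 - 1)*4)*20)*39 = ((1*4)*20)*39 = (4*20)*39 = 80*39 = 3120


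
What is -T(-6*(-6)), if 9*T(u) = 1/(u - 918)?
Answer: 1/7938 ≈ 0.00012598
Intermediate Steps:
T(u) = 1/(9*(-918 + u)) (T(u) = 1/(9*(u - 918)) = 1/(9*(-918 + u)))
-T(-6*(-6)) = -1/(9*(-918 - 6*(-6))) = -1/(9*(-918 + 36)) = -1/(9*(-882)) = -(-1)/(9*882) = -1*(-1/7938) = 1/7938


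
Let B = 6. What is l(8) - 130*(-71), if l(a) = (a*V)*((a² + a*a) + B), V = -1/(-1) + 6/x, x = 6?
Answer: 11374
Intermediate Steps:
V = 2 (V = -1/(-1) + 6/6 = -1*(-1) + 6*(⅙) = 1 + 1 = 2)
l(a) = 2*a*(6 + 2*a²) (l(a) = (a*2)*((a² + a*a) + 6) = (2*a)*((a² + a²) + 6) = (2*a)*(2*a² + 6) = (2*a)*(6 + 2*a²) = 2*a*(6 + 2*a²))
l(8) - 130*(-71) = 4*8*(3 + 8²) - 130*(-71) = 4*8*(3 + 64) + 9230 = 4*8*67 + 9230 = 2144 + 9230 = 11374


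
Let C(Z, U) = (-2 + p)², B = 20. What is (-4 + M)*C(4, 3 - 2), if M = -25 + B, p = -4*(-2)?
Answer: -324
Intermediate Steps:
p = 8
C(Z, U) = 36 (C(Z, U) = (-2 + 8)² = 6² = 36)
M = -5 (M = -25 + 20 = -5)
(-4 + M)*C(4, 3 - 2) = (-4 - 5)*36 = -9*36 = -324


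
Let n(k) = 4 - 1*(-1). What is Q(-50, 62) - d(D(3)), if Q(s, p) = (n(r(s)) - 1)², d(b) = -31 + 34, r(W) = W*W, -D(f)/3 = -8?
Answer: 13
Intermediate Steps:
D(f) = 24 (D(f) = -3*(-8) = 24)
r(W) = W²
n(k) = 5 (n(k) = 4 + 1 = 5)
d(b) = 3
Q(s, p) = 16 (Q(s, p) = (5 - 1)² = 4² = 16)
Q(-50, 62) - d(D(3)) = 16 - 1*3 = 16 - 3 = 13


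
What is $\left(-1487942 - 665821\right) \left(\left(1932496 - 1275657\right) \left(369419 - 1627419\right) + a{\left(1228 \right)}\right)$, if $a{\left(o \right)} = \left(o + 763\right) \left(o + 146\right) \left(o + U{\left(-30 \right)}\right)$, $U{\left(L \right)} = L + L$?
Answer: $1772780075511919344$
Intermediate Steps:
$U{\left(L \right)} = 2 L$
$a{\left(o \right)} = \left(-60 + o\right) \left(146 + o\right) \left(763 + o\right)$ ($a{\left(o \right)} = \left(o + 763\right) \left(o + 146\right) \left(o + 2 \left(-30\right)\right) = \left(763 + o\right) \left(146 + o\right) \left(o - 60\right) = \left(146 + o\right) \left(763 + o\right) \left(-60 + o\right) = \left(-60 + o\right) \left(146 + o\right) \left(763 + o\right)$)
$\left(-1487942 - 665821\right) \left(\left(1932496 - 1275657\right) \left(369419 - 1627419\right) + a{\left(1228 \right)}\right) = \left(-1487942 - 665821\right) \left(\left(1932496 - 1275657\right) \left(369419 - 1627419\right) + \left(-6683880 + 1228^{3} + 849 \cdot 1228^{2} + 56858 \cdot 1228\right)\right) = - 2153763 \left(656839 \left(-1258000\right) + \left(-6683880 + 1851804352 + 849 \cdot 1507984 + 69821624\right)\right) = - 2153763 \left(-826303462000 + \left(-6683880 + 1851804352 + 1280278416 + 69821624\right)\right) = - 2153763 \left(-826303462000 + 3195220512\right) = \left(-2153763\right) \left(-823108241488\right) = 1772780075511919344$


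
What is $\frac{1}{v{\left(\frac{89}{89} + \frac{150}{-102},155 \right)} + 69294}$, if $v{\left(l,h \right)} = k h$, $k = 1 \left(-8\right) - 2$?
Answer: $\frac{1}{67744} \approx 1.4761 \cdot 10^{-5}$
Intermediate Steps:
$k = -10$ ($k = -8 - 2 = -10$)
$v{\left(l,h \right)} = - 10 h$
$\frac{1}{v{\left(\frac{89}{89} + \frac{150}{-102},155 \right)} + 69294} = \frac{1}{\left(-10\right) 155 + 69294} = \frac{1}{-1550 + 69294} = \frac{1}{67744}$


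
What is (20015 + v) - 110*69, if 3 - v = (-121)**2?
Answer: -2213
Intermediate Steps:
v = -14638 (v = 3 - 1*(-121)**2 = 3 - 1*14641 = 3 - 14641 = -14638)
(20015 + v) - 110*69 = (20015 - 14638) - 110*69 = 5377 - 7590 = -2213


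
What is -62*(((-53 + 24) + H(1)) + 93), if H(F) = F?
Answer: -4030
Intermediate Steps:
-62*(((-53 + 24) + H(1)) + 93) = -62*(((-53 + 24) + 1) + 93) = -62*((-29 + 1) + 93) = -62*(-28 + 93) = -62*65 = -4030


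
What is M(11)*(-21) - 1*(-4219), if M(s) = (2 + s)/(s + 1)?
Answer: 16785/4 ≈ 4196.3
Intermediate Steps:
M(s) = (2 + s)/(1 + s)
M(11)*(-21) - 1*(-4219) = ((2 + 11)/(1 + 11))*(-21) - 1*(-4219) = (13/12)*(-21) + 4219 = -91/4 + 4219 = 16785/4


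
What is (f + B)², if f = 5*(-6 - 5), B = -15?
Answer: 4900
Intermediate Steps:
f = -55 (f = 5*(-11) = -55)
(f + B)² = (-55 - 15)² = (-70)² = 4900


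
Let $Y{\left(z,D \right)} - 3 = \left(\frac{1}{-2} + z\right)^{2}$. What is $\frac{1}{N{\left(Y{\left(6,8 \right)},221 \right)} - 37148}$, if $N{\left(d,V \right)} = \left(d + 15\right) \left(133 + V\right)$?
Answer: $- \frac{2}{40135} \approx -4.9832 \cdot 10^{-5}$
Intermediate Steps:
$Y{\left(z,D \right)} = 3 + \left(- \frac{1}{2} + z\right)^{2}$ ($Y{\left(z,D \right)} = 3 + \left(\frac{1}{-2} + z\right)^{2} = 3 + \left(- \frac{1}{2} + z\right)^{2}$)
$N{\left(d,V \right)} = \left(15 + d\right) \left(133 + V\right)$
$\frac{1}{N{\left(Y{\left(6,8 \right)},221 \right)} - 37148} = \frac{1}{\left(1995 + 15 \cdot 221 + 133 \left(\frac{13}{4} + 6^{2} - 6\right) + 221 \left(\frac{13}{4} + 6^{2} - 6\right)\right) - 37148} = \frac{1}{\left(1995 + 3315 + 133 \left(\frac{13}{4} + 36 - 6\right) + 221 \left(\frac{13}{4} + 36 - 6\right)\right) - 37148} = \frac{1}{\left(1995 + 3315 + 133 \cdot \frac{133}{4} + 221 \cdot \frac{133}{4}\right) - 37148} = \frac{1}{\left(1995 + 3315 + \frac{17689}{4} + \frac{29393}{4}\right) - 37148} = \frac{1}{\frac{34161}{2} - 37148} = \frac{1}{- \frac{40135}{2}} = - \frac{2}{40135}$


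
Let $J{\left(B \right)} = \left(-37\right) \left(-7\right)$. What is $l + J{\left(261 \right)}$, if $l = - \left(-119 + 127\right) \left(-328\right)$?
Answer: $2883$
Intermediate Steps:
$J{\left(B \right)} = 259$
$l = 2624$ ($l = - 8 \left(-328\right) = \left(-1\right) \left(-2624\right) = 2624$)
$l + J{\left(261 \right)} = 2624 + 259 = 2883$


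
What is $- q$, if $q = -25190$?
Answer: $25190$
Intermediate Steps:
$- q = \left(-1\right) \left(-25190\right) = 25190$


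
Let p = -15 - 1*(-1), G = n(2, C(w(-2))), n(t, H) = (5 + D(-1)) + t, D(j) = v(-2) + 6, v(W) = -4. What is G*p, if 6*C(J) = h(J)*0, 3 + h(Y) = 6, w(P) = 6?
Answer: -126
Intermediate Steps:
h(Y) = 3 (h(Y) = -3 + 6 = 3)
D(j) = 2 (D(j) = -4 + 6 = 2)
C(J) = 0 (C(J) = (3*0)/6 = (⅙)*0 = 0)
n(t, H) = 7 + t (n(t, H) = (5 + 2) + t = 7 + t)
G = 9 (G = 7 + 2 = 9)
p = -14 (p = -15 + 1 = -14)
G*p = 9*(-14) = -126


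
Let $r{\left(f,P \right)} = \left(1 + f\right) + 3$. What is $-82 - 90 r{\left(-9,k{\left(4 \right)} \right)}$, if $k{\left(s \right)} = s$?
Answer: $368$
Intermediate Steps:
$r{\left(f,P \right)} = 4 + f$
$-82 - 90 r{\left(-9,k{\left(4 \right)} \right)} = -82 - 90 \left(4 - 9\right) = -82 - -450 = -82 + 450 = 368$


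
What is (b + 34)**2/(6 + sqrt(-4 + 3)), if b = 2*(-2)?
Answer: 5400/37 - 900*I/37 ≈ 145.95 - 24.324*I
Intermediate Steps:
b = -4
(b + 34)**2/(6 + sqrt(-4 + 3)) = (-4 + 34)**2/(6 + sqrt(-4 + 3)) = 30**2/(6 + sqrt(-1)) = 900/(6 + I) = 900*((6 - I)/37) = 900*(6 - I)/37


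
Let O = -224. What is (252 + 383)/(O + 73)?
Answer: -635/151 ≈ -4.2053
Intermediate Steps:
(252 + 383)/(O + 73) = (252 + 383)/(-224 + 73) = 635/(-151) = 635*(-1/151) = -635/151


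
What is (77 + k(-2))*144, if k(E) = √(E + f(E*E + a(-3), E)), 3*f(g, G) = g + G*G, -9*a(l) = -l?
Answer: 11088 + 48*√5 ≈ 11195.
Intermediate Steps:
a(l) = l/9 (a(l) = -(-1)*l/9 = l/9)
f(g, G) = g/3 + G²/3 (f(g, G) = (g + G*G)/3 = (g + G²)/3 = g/3 + G²/3)
k(E) = √(-⅑ + E + 2*E²/3) (k(E) = √(E + ((E*E + (⅑)*(-3))/3 + E²/3)) = √(E + ((E² - ⅓)/3 + E²/3)) = √(E + ((-⅓ + E²)/3 + E²/3)) = √(E + ((-⅑ + E²/3) + E²/3)) = √(E + (-⅑ + 2*E²/3)) = √(-⅑ + E + 2*E²/3))
(77 + k(-2))*144 = (77 + √(-1 + 6*(-2)² + 9*(-2))/3)*144 = (77 + √(-1 + 6*4 - 18)/3)*144 = (77 + √(-1 + 24 - 18)/3)*144 = (77 + √5/3)*144 = 11088 + 48*√5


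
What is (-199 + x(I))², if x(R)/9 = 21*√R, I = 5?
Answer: 218206 - 75222*√5 ≈ 50005.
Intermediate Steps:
x(R) = 189*√R (x(R) = 9*(21*√R) = 189*√R)
(-199 + x(I))² = (-199 + 189*√5)²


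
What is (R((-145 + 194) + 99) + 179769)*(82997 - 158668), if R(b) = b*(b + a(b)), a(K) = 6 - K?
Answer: -13670495847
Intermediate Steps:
R(b) = 6*b (R(b) = b*(b + (6 - b)) = b*6 = 6*b)
(R((-145 + 194) + 99) + 179769)*(82997 - 158668) = (6*((-145 + 194) + 99) + 179769)*(82997 - 158668) = (6*(49 + 99) + 179769)*(-75671) = (6*148 + 179769)*(-75671) = (888 + 179769)*(-75671) = 180657*(-75671) = -13670495847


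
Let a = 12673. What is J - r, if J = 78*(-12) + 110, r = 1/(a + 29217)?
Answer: -34601141/41890 ≈ -826.00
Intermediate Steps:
r = 1/41890 (r = 1/(12673 + 29217) = 1/41890 ≈ 2.3872e-5)
J = -826 (J = -936 + 110 = -826)
J - r = -826 - 1*1/41890 = -826 - 1/41890 = -34601141/41890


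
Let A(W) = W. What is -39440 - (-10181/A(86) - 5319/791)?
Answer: -2674434835/68026 ≈ -39315.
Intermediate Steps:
-39440 - (-10181/A(86) - 5319/791) = -39440 - (-10181/86 - 5319/791) = -39440 - 1*(-8510605/68026) = -39440 + 8510605/68026 = -2674434835/68026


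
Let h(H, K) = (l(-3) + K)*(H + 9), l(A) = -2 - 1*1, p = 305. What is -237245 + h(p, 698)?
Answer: -19015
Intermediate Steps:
l(A) = -3 (l(A) = -2 - 1 = -3)
h(H, K) = (-3 + K)*(9 + H) (h(H, K) = (-3 + K)*(H + 9) = (-3 + K)*(9 + H))
-237245 + h(p, 698) = -237245 + (-27 - 3*305 + 9*698 + 305*698) = -237245 + (-27 - 915 + 6282 + 212890) = -237245 + 218230 = -19015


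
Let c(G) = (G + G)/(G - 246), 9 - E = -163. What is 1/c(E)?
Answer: -37/172 ≈ -0.21512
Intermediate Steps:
E = 172 (E = 9 - 1*(-163) = 9 + 163 = 172)
c(G) = 2*G/(-246 + G) (c(G) = (2*G)/(-246 + G) = 2*G/(-246 + G))
1/c(E) = 1/(2*172/(-246 + 172)) = 1/(2*172/(-74)) = 1/(2*172*(-1/74)) = 1/(-172/37) = -37/172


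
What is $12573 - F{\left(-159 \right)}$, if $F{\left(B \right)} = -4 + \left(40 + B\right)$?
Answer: $12696$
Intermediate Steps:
$F{\left(B \right)} = 36 + B$
$12573 - F{\left(-159 \right)} = 12573 - \left(36 - 159\right) = 12573 - -123 = 12573 + 123 = 12696$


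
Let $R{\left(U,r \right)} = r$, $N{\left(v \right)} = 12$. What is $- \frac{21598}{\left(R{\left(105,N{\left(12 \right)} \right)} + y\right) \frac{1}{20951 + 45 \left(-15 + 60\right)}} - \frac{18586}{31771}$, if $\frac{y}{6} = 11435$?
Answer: $- \frac{7883589090550}{1090094781} \approx -7232.0$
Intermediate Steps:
$y = 68610$ ($y = 6 \cdot 11435 = 68610$)
$- \frac{21598}{\left(R{\left(105,N{\left(12 \right)} \right)} + y\right) \frac{1}{20951 + 45 \left(-15 + 60\right)}} - \frac{18586}{31771} = - \frac{21598}{\left(12 + 68610\right) \frac{1}{20951 + 45 \left(-15 + 60\right)}} - \frac{18586}{31771} = - \frac{21598}{68622 \frac{1}{20951 + 45 \cdot 45}} - \frac{18586}{31771} = - \frac{21598}{68622 \frac{1}{20951 + 2025}} - \frac{18586}{31771} = - \frac{21598}{68622 \cdot \frac{1}{22976}} - \frac{18586}{31771} = - \frac{21598}{\frac{34311}{11488}} - \frac{18586}{31771} = \left(-21598\right) \frac{11488}{34311} - \frac{18586}{31771} = - \frac{248117824}{34311} - \frac{18586}{31771} = - \frac{7883589090550}{1090094781}$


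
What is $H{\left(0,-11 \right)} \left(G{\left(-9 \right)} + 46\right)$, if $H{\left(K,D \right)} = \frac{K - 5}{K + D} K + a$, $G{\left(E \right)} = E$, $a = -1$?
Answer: $-37$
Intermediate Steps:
$H{\left(K,D \right)} = -1 + \frac{K \left(-5 + K\right)}{D + K}$ ($H{\left(K,D \right)} = \frac{K - 5}{K + D} K - 1 = \frac{-5 + K}{D + K} K - 1 = \frac{K \left(-5 + K\right)}{D + K} - 1 = -1 + \frac{K \left(-5 + K\right)}{D + K}$)
$H{\left(0,-11 \right)} \left(G{\left(-9 \right)} + 46\right) = \frac{0^{2} - -11 - 0}{-11 + 0} \left(-9 + 46\right) = \frac{0 + 11 + 0}{-11} \cdot 37 = \left(- \frac{1}{11}\right) 11 \cdot 37 = \left(-1\right) 37 = -37$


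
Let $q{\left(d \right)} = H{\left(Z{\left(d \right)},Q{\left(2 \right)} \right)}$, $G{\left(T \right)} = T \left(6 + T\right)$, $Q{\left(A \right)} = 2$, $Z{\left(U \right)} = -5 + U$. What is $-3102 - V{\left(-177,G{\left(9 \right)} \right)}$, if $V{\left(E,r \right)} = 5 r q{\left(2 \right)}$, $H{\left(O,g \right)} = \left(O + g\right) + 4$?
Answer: $-5127$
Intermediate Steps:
$H{\left(O,g \right)} = 4 + O + g$
$q{\left(d \right)} = 1 + d$ ($q{\left(d \right)} = 4 + \left(-5 + d\right) + 2 = 1 + d$)
$V{\left(E,r \right)} = 15 r$ ($V{\left(E,r \right)} = 5 r \left(1 + 2\right) = 5 r 3 = 15 r$)
$-3102 - V{\left(-177,G{\left(9 \right)} \right)} = -3102 - 15 \cdot 9 \left(6 + 9\right) = -3102 - 15 \cdot 9 \cdot 15 = -3102 - 15 \cdot 135 = -3102 - 2025 = -5127$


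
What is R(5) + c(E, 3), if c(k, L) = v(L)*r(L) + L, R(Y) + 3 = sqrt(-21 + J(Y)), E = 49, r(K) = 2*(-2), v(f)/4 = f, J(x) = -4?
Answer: -48 + 5*I ≈ -48.0 + 5.0*I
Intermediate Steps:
v(f) = 4*f
r(K) = -4
R(Y) = -3 + 5*I (R(Y) = -3 + sqrt(-21 - 4) = -3 + sqrt(-25) = -3 + 5*I)
c(k, L) = -15*L (c(k, L) = (4*L)*(-4) + L = -16*L + L = -15*L)
R(5) + c(E, 3) = (-3 + 5*I) - 15*3 = (-3 + 5*I) - 45 = -48 + 5*I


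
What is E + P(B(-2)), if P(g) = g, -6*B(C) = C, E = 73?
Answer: 220/3 ≈ 73.333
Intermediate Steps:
B(C) = -C/6
E + P(B(-2)) = 73 - ⅙*(-2) = 73 + ⅓ = 220/3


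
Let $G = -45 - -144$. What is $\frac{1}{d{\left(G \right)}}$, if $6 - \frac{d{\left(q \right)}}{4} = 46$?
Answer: $- \frac{1}{160} \approx -0.00625$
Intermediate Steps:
$G = 99$ ($G = -45 + 144 = 99$)
$d{\left(q \right)} = -160$ ($d{\left(q \right)} = 24 - 184 = -160$)
$\frac{1}{d{\left(G \right)}} = \frac{1}{-160} = - \frac{1}{160}$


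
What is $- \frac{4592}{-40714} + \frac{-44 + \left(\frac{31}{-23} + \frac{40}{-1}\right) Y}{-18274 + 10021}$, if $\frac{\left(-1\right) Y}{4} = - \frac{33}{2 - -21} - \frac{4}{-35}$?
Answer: $\frac{449739318704}{3110637033315} \approx 0.14458$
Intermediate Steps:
$Y = \frac{4252}{805}$ ($Y = - 4 \left(- \frac{33}{2 - -21} - \frac{4}{-35}\right) = - 4 \left(- \frac{33}{2 + 21} - - \frac{4}{35}\right) = - 4 \left(- \frac{33}{23} + \frac{4}{35}\right) = \left(-4\right) \left(- \frac{1063}{805}\right) = \frac{4252}{805} \approx 5.282$)
$- \frac{4592}{-40714} + \frac{-44 + \left(\frac{31}{-23} + \frac{40}{-1}\right) Y}{-18274 + 10021} = - \frac{4592}{-40714} + \frac{-44 + \left(\frac{31}{-23} + \frac{40}{-1}\right) \frac{4252}{805}}{-18274 + 10021} = \left(-4592\right) \left(- \frac{1}{40714}\right) + \frac{-44 + \left(31 \left(- \frac{1}{23}\right) + 40 \left(-1\right)\right) \frac{4252}{805}}{-8253} = \frac{2296}{20357} + \left(-44 + \left(- \frac{31}{23} - 40\right) \frac{4252}{805}\right) \left(- \frac{1}{8253}\right) = \frac{2296}{20357} + \left(-44 - \frac{4043652}{18515}\right) \left(- \frac{1}{8253}\right) = \frac{2296}{20357} - - \frac{4858312}{152804295} = \frac{2296}{20357} + \frac{4858312}{152804295} = \frac{449739318704}{3110637033315}$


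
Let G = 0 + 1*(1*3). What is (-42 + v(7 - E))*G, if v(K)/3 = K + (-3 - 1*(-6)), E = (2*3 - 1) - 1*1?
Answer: -72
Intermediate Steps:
E = 4 (E = (6 - 1) - 1 = 5 - 1 = 4)
G = 3 (G = 0 + 1*3 = 0 + 3 = 3)
v(K) = 9 + 3*K (v(K) = 3*(K + (-3 - 1*(-6))) = 3*(K + (-3 + 6)) = 3*(K + 3) = 3*(3 + K) = 9 + 3*K)
(-42 + v(7 - E))*G = (-42 + (9 + 3*(7 - 1*4)))*3 = (-42 + (9 + 3*(7 - 4)))*3 = (-42 + (9 + 3*3))*3 = (-42 + (9 + 9))*3 = (-42 + 18)*3 = -24*3 = -72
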